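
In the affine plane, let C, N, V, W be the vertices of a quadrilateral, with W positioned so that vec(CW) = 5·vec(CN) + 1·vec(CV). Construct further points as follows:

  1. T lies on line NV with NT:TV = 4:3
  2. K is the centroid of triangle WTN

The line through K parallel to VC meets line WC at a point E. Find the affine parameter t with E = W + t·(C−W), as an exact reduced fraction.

t = 4/7

Work in coordinates with C = (0, 0), N = (1, 0), V = (0, 1), W = (5, 1).
1. T lies on line NV with NT:TV = 4:3 ⇒ T = (3/7, 4/7)
2. K is the centroid of triangle WTN ⇒ K = (15/7, 11/21)
through K parallel to VC: direction (0, -1); meets WC at E = (15/7, 3/7)
E = W + t·(C−W) with t = 4/7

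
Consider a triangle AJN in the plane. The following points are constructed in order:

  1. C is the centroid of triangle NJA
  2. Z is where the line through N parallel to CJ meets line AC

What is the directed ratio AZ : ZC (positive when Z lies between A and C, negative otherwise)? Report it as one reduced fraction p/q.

AZ:ZC = -2

Set A = (0, 0), J = (1, 0), N = (0, 1); any affine frame gives the same invariant.
1. C is the centroid of triangle NJA ⇒ C = (1/3, 1/3)
2. Z is where the line through N parallel to CJ meets line AC ⇒ Z = (2/3, 2/3)
Z = A + t·(C−A) with t = 2, so AZ:ZC = t:(1−t) = 2:-1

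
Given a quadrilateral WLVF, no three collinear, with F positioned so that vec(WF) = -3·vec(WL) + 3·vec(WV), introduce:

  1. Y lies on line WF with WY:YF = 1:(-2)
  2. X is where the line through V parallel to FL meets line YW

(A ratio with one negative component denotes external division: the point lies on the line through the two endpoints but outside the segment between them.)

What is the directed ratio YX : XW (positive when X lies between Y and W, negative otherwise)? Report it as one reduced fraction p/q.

Work in coordinates with W = (0, 0), L = (1, 0), V = (0, 1), F = (-3, 3).
1. Y lies on line WF with WY:YF = 1:(-2) ⇒ Y = (3, -3)
2. X is where the line through V parallel to FL meets line YW ⇒ X = (-4, 4)
X = Y + t·(W−Y) with t = 7/3, so YX:XW = t:(1−t) = 7/3:-4/3

YX:XW = -7/4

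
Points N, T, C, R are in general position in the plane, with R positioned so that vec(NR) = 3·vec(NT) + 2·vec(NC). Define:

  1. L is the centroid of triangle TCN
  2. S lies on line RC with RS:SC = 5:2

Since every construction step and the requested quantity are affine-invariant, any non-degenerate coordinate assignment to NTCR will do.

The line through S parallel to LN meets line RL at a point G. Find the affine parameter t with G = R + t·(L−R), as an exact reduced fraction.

Set N = (0, 0), T = (1, 0), C = (0, 1), R = (3, 2); any affine frame gives the same invariant.
1. L is the centroid of triangle TCN ⇒ L = (1/3, 1/3)
2. S lies on line RC with RS:SC = 5:2 ⇒ S = (6/7, 9/7)
through S parallel to LN: direction (-1/3, -1/3); meets RL at G = (-17/21, -8/21)
G = R + t·(L−R) with t = 10/7

t = 10/7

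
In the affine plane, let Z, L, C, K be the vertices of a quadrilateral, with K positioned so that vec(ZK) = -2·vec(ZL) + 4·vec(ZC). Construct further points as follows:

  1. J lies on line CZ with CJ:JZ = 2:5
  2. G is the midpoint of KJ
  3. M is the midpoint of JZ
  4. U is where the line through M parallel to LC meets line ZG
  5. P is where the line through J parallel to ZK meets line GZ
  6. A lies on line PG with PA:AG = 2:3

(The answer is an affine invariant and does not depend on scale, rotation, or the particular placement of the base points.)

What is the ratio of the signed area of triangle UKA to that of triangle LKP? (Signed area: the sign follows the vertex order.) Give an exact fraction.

Set Z = (0, 0), L = (1, 0), C = (0, 1), K = (-2, 4); any affine frame gives the same invariant.
1. J lies on line CZ with CJ:JZ = 2:5 ⇒ J = (0, 5/7)
2. G is the midpoint of KJ ⇒ G = (-1, 33/14)
3. M is the midpoint of JZ ⇒ M = (0, 5/14)
4. U is where the line through M parallel to LC meets line ZG ⇒ U = (-5/19, 165/266)
5. P is where the line through J parallel to ZK meets line GZ ⇒ P = (-2, 33/7)
6. A lies on line PG with PA:AG = 2:3 ⇒ A = (-8/5, 132/35)
2·[UKA] = -127/133, 2·[LKP] = -15/7
[UKA]:[LKP] = -127/133:-15/7 = 127/285

[UKA]:[LKP] = 127/285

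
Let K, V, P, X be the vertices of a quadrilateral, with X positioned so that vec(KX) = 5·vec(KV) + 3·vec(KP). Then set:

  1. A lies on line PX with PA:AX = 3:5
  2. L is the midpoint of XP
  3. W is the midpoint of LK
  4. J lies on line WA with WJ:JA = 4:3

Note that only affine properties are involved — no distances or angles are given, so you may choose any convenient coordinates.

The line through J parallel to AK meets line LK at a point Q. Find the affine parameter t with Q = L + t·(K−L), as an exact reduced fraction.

t = 11/14

Set K = (0, 0), V = (1, 0), P = (0, 1), X = (5, 3); any affine frame gives the same invariant.
1. A lies on line PX with PA:AX = 3:5 ⇒ A = (15/8, 7/4)
2. L is the midpoint of XP ⇒ L = (5/2, 2)
3. W is the midpoint of LK ⇒ W = (5/4, 1)
4. J lies on line WA with WJ:JA = 4:3 ⇒ J = (45/28, 10/7)
through J parallel to AK: direction (-15/8, -7/4); meets LK at Q = (15/28, 3/7)
Q = L + t·(K−L) with t = 11/14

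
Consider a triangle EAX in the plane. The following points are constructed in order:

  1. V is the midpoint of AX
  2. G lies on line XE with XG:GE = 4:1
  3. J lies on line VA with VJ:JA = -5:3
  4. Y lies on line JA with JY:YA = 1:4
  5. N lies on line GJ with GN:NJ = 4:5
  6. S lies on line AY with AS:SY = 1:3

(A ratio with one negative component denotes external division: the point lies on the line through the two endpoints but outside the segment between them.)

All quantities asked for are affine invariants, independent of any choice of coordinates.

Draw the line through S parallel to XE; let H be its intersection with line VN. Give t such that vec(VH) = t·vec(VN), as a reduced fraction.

Assign E = (0, 0), A = (1, 0), X = (0, 1) — the answer is frame-independent, so this choice is without loss of generality.
1. V is the midpoint of AX ⇒ V = (1/2, 1/2)
2. G lies on line XE with XG:GE = 4:1 ⇒ G = (0, 1/5)
3. J lies on line VA with VJ:JA = -5:3 ⇒ J = (7/4, -3/4)
4. Y lies on line JA with JY:YA = 1:4 ⇒ Y = (8/5, -3/5)
5. N lies on line GJ with GN:NJ = 4:5 ⇒ N = (7/9, -2/9)
6. S lies on line AY with AS:SY = 1:3 ⇒ S = (23/20, -3/20)
through S parallel to XE: direction (0, -1); meets VN at H = (23/20, -119/100)
H = V + t·(N−V) with t = 117/50

t = 117/50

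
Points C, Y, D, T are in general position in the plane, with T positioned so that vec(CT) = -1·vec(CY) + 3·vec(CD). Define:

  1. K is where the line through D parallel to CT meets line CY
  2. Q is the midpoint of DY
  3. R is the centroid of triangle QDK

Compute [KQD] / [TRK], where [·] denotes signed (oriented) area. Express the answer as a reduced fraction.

Choose coordinates C = (0, 0), Y = (1, 0), D = (0, 1), T = (-1, 3).
1. K is where the line through D parallel to CT meets line CY ⇒ K = (1/3, 0)
2. Q is the midpoint of DY ⇒ Q = (1/2, 1/2)
3. R is the centroid of triangle QDK ⇒ R = (5/18, 1/2)
2·[KQD] = 1/3, 2·[TRK] = -1/2
[KQD]:[TRK] = 1/3:-1/2 = -2/3

[KQD]:[TRK] = -2/3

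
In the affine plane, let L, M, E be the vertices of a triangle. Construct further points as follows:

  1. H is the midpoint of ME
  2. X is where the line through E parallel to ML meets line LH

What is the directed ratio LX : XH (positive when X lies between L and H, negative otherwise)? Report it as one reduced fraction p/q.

Assign L = (0, 0), M = (1, 0), E = (0, 1) — the answer is frame-independent, so this choice is without loss of generality.
1. H is the midpoint of ME ⇒ H = (1/2, 1/2)
2. X is where the line through E parallel to ML meets line LH ⇒ X = (1, 1)
X = L + t·(H−L) with t = 2, so LX:XH = t:(1−t) = 2:-1

LX:XH = -2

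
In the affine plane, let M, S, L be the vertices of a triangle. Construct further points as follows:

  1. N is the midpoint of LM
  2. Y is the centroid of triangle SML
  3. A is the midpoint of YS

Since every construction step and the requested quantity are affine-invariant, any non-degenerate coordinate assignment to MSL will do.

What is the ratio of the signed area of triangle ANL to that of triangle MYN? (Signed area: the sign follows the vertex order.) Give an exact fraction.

Work in coordinates with M = (0, 0), S = (1, 0), L = (0, 1).
1. N is the midpoint of LM ⇒ N = (0, 1/2)
2. Y is the centroid of triangle SML ⇒ Y = (1/3, 1/3)
3. A is the midpoint of YS ⇒ A = (2/3, 1/6)
2·[ANL] = -1/3, 2·[MYN] = 1/6
[ANL]:[MYN] = -1/3:1/6 = -2

[ANL]:[MYN] = -2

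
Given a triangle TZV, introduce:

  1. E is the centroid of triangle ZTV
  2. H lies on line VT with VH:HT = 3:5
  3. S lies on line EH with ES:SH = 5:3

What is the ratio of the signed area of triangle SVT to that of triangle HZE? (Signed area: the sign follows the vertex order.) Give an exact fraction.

Choose coordinates T = (0, 0), Z = (1, 0), V = (0, 1).
1. E is the centroid of triangle ZTV ⇒ E = (1/3, 1/3)
2. H lies on line VT with VH:HT = 3:5 ⇒ H = (0, 5/8)
3. S lies on line EH with ES:SH = 5:3 ⇒ S = (1/8, 33/64)
2·[SVT] = 1/8, 2·[HZE] = -1/12
[SVT]:[HZE] = 1/8:-1/12 = -3/2

[SVT]:[HZE] = -3/2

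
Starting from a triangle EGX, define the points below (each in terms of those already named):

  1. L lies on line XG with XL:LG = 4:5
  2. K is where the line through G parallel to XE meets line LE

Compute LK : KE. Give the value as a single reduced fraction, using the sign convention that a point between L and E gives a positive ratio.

LK:KE = -5/9

Choose coordinates E = (0, 0), G = (1, 0), X = (0, 1).
1. L lies on line XG with XL:LG = 4:5 ⇒ L = (4/9, 5/9)
2. K is where the line through G parallel to XE meets line LE ⇒ K = (1, 5/4)
K = L + t·(E−L) with t = -5/4, so LK:KE = t:(1−t) = -5/4:9/4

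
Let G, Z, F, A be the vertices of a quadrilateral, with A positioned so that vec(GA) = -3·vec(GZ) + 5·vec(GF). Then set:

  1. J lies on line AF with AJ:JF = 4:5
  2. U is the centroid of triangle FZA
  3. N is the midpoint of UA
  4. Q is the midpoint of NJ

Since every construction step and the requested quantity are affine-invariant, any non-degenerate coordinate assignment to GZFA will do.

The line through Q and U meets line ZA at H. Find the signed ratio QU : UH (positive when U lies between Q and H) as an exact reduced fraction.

Set G = (0, 0), Z = (1, 0), F = (0, 1), A = (-3, 5); any affine frame gives the same invariant.
1. J lies on line AF with AJ:JF = 4:5 ⇒ J = (-5/3, 29/9)
2. U is the centroid of triangle FZA ⇒ U = (-2/3, 2)
3. N is the midpoint of UA ⇒ N = (-11/6, 7/2)
4. Q is the midpoint of NJ ⇒ Q = (-7/4, 121/36)
line QU meets ZA at H = (-41/3, 55/3)
U = Q + t·(H−Q) with t = -1/11, so QU:UH = -1/11:12/11

QU:UH = -1/12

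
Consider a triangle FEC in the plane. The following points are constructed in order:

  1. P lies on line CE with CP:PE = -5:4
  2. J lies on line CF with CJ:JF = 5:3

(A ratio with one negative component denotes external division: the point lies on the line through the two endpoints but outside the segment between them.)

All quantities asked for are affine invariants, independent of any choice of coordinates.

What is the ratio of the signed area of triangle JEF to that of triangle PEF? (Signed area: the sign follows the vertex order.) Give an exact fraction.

[JEF]:[PEF] = -3/32

Assign F = (0, 0), E = (1, 0), C = (0, 1) — the answer is frame-independent, so this choice is without loss of generality.
1. P lies on line CE with CP:PE = -5:4 ⇒ P = (5, -4)
2. J lies on line CF with CJ:JF = 5:3 ⇒ J = (0, 3/8)
2·[JEF] = -3/8, 2·[PEF] = 4
[JEF]:[PEF] = -3/8:4 = -3/32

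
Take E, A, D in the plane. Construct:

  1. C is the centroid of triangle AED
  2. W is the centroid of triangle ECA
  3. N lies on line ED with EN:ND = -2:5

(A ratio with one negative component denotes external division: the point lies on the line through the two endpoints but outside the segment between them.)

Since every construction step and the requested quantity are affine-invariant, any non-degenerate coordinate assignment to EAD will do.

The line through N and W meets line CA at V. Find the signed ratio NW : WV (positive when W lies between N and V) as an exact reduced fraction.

NW:WV = 6

Assign E = (0, 0), A = (1, 0), D = (0, 1) — the answer is frame-independent, so this choice is without loss of generality.
1. C is the centroid of triangle AED ⇒ C = (1/3, 1/3)
2. W is the centroid of triangle ECA ⇒ W = (4/9, 1/9)
3. N lies on line ED with EN:ND = -2:5 ⇒ N = (0, -2/3)
line NW meets CA at V = (14/27, 13/54)
W = N + t·(V−N) with t = 6/7, so NW:WV = 6/7:1/7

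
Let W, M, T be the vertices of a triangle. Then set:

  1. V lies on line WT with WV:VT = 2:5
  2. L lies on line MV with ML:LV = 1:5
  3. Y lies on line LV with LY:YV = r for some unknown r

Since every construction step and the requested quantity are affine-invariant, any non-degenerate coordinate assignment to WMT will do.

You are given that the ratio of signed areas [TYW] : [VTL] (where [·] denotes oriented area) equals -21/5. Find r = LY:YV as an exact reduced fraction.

Set W = (0, 0), M = (1, 0), T = (0, 1); any affine frame gives the same invariant.
1. V lies on line WT with WV:VT = 2:5 ⇒ V = (0, 2/7)
2. L lies on line MV with ML:LV = 1:5 ⇒ L = (5/6, 1/21)
3. With LY:YV = r, write λ = r/(r+1) so Y = L + λ·(V−L); Y is affine-linear in λ
Every point depending on Y is an affine combination of Y and λ-independent points, so each such coordinate is linear in λ; the λ² term in each signed area is a multiple of (V−L)×(V−L) = 0, so 2·[TYW] and 2·[VTL] are each linear in λ. Evaluating at λ=0 and λ=1:
  2·[TYW] = 5/6·λ − 5/6,   2·[VTL] = -25/42
So [TYW]:[VTL] = (5/6·λ − 5/6) / (-25/42). Setting this equal to -21/5:
  5/6·λ − 5/6 = -21/5·(-25/42)  ⇒  λ = 4
Then r = λ/(1−λ) = (4)/(-3) = -4/3. Check: with r = -4/3, Y = (-5/2, 1) and [TYW]:[VTL] = -21/5 as required.

r = -4/3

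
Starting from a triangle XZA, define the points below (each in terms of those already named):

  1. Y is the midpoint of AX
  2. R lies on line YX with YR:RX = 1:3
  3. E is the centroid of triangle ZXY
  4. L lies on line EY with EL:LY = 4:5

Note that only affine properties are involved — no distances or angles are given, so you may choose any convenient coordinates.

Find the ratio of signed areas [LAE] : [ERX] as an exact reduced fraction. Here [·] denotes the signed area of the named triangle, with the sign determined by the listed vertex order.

Set X = (0, 0), Z = (1, 0), A = (0, 1); any affine frame gives the same invariant.
1. Y is the midpoint of AX ⇒ Y = (0, 1/2)
2. R lies on line YX with YR:RX = 1:3 ⇒ R = (0, 3/8)
3. E is the centroid of triangle ZXY ⇒ E = (1/3, 1/6)
4. L lies on line EY with EL:LY = 4:5 ⇒ L = (5/27, 17/54)
2·[LAE] = -2/27, 2·[ERX] = 1/8
[LAE]:[ERX] = -2/27:1/8 = -16/27

[LAE]:[ERX] = -16/27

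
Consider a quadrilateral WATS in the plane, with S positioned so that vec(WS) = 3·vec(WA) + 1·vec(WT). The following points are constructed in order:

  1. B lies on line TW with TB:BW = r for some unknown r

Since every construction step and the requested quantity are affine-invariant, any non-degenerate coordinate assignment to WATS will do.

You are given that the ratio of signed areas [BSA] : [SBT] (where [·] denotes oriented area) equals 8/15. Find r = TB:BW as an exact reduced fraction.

r = 5

Set W = (0, 0), A = (1, 0), T = (0, 1), S = (3, 1); any affine frame gives the same invariant.
1. With TB:BW = r, write λ = r/(r+1) so B = T + λ·(W−T); B is affine-linear in λ
Every point depending on B is an affine combination of B and λ-independent points, so each such coordinate is linear in λ; the λ² term in each signed area is a multiple of (W−T)×(W−T) = 0, so 2·[BSA] and 2·[SBT] are each linear in λ. Evaluating at λ=0 and λ=1:
  2·[BSA] = 2·λ − 3,   2·[SBT] = -3·λ
So [BSA]:[SBT] = (2·λ − 3) / (-3·λ). Setting this equal to 8/15:
  2·λ − 3 = 8/15·(-3·λ)  ⇒  λ = 5/6
Then r = λ/(1−λ) = (5/6)/(1/6) = 5. Check: with r = 5, B = (0, 1/6) and [BSA]:[SBT] = 8/15 as required.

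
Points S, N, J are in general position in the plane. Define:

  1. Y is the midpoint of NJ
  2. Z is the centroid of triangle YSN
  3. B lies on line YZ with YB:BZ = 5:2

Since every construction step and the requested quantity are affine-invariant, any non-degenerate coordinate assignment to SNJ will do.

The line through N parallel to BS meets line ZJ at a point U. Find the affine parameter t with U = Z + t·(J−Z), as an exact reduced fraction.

Choose coordinates S = (0, 0), N = (1, 0), J = (0, 1).
1. Y is the midpoint of NJ ⇒ Y = (1/2, 1/2)
2. Z is the centroid of triangle YSN ⇒ Z = (1/2, 1/6)
3. B lies on line YZ with YB:BZ = 5:2 ⇒ B = (1/2, 11/42)
through N parallel to BS: direction (-1/2, -11/42); meets ZJ at U = (16/23, -11/69)
U = Z + t·(J−Z) with t = -9/23

t = -9/23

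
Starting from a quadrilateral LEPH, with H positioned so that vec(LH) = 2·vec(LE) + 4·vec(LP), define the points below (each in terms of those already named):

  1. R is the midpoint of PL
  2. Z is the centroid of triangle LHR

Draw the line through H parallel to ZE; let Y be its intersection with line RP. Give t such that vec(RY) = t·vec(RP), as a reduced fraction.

t = 25

Assign L = (0, 0), E = (1, 0), P = (0, 1), H = (2, 4) — the answer is frame-independent, so this choice is without loss of generality.
1. R is the midpoint of PL ⇒ R = (0, 1/2)
2. Z is the centroid of triangle LHR ⇒ Z = (2/3, 3/2)
through H parallel to ZE: direction (1/3, -3/2); meets RP at Y = (0, 13)
Y = R + t·(P−R) with t = 25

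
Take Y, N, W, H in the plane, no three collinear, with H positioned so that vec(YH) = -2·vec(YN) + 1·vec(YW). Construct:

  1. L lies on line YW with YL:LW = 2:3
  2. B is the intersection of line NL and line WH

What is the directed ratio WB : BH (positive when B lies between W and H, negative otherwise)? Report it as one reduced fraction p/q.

Set Y = (0, 0), N = (1, 0), W = (0, 1), H = (-2, 1); any affine frame gives the same invariant.
1. L lies on line YW with YL:LW = 2:3 ⇒ L = (0, 2/5)
2. B is the intersection of line NL and line WH ⇒ B = (-3/2, 1)
B = W + t·(H−W) with t = 3/4, so WB:BH = t:(1−t) = 3/4:1/4

WB:BH = 3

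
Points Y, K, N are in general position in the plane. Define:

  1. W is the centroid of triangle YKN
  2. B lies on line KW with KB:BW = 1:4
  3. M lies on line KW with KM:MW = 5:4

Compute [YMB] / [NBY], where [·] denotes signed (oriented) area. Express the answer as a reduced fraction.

[YMB]:[NBY] = 16/117

Work in coordinates with Y = (0, 0), K = (1, 0), N = (0, 1).
1. W is the centroid of triangle YKN ⇒ W = (1/3, 1/3)
2. B lies on line KW with KB:BW = 1:4 ⇒ B = (13/15, 1/15)
3. M lies on line KW with KM:MW = 5:4 ⇒ M = (17/27, 5/27)
2·[YMB] = -16/135, 2·[NBY] = -13/15
[YMB]:[NBY] = -16/135:-13/15 = 16/117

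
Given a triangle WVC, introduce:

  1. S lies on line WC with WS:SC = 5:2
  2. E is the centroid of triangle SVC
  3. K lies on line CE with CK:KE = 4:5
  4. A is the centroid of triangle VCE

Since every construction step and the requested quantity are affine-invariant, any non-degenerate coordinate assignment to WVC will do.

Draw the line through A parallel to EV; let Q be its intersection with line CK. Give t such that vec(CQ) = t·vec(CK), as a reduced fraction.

Set W = (0, 0), V = (1, 0), C = (0, 1); any affine frame gives the same invariant.
1. S lies on line WC with WS:SC = 5:2 ⇒ S = (0, 5/7)
2. E is the centroid of triangle SVC ⇒ E = (1/3, 4/7)
3. K lies on line CE with CK:KE = 4:5 ⇒ K = (4/27, 17/21)
4. A is the centroid of triangle VCE ⇒ A = (4/9, 11/21)
through A parallel to EV: direction (2/3, -4/7); meets CK at Q = (2/9, 5/7)
Q = C + t·(K−C) with t = 3/2

t = 3/2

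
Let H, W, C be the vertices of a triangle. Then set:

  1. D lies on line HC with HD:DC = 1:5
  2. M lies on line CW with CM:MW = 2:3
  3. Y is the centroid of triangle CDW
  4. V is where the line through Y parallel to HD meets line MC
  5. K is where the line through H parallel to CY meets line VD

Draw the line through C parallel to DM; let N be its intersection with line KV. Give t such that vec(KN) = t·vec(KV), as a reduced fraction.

t = 123/23

Choose coordinates H = (0, 0), W = (1, 0), C = (0, 1).
1. D lies on line HC with HD:DC = 1:5 ⇒ D = (0, 1/6)
2. M lies on line CW with CM:MW = 2:3 ⇒ M = (2/5, 3/5)
3. Y is the centroid of triangle CDW ⇒ Y = (1/3, 7/18)
4. V is where the line through Y parallel to HD meets line MC ⇒ V = (1/3, 2/3)
5. K is where the line through H parallel to CY meets line VD ⇒ K = (-1/20, 11/120)
through C parallel to DM: direction (2/5, 13/30); meets KV at N = (2, 19/6)
N = K + t·(V−K) with t = 123/23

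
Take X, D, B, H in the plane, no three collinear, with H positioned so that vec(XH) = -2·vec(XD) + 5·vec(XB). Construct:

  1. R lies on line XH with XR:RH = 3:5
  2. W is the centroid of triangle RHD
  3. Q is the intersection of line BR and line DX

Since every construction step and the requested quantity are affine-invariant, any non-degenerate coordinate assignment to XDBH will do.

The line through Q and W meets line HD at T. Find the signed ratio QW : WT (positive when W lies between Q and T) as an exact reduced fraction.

Work in coordinates with X = (0, 0), D = (1, 0), B = (0, 1), H = (-2, 5).
1. R lies on line XH with XR:RH = 3:5 ⇒ R = (-3/4, 15/8)
2. W is the centroid of triangle RHD ⇒ W = (-7/12, 55/24)
3. Q is the intersection of line BR and line DX ⇒ Q = (6/7, 0)
line QW meets HD at T = (4, -5)
W = Q + t·(T−Q) with t = -11/24, so QW:WT = -11/24:35/24

QW:WT = -11/35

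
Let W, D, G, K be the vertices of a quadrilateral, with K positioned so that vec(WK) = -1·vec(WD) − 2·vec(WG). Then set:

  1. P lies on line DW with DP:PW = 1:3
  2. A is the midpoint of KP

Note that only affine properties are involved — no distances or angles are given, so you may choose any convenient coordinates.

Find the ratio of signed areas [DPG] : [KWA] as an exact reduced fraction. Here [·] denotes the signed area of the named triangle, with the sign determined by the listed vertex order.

Set W = (0, 0), D = (1, 0), G = (0, 1), K = (-1, -2); any affine frame gives the same invariant.
1. P lies on line DW with DP:PW = 1:3 ⇒ P = (3/4, 0)
2. A is the midpoint of KP ⇒ A = (-1/8, -1)
2·[DPG] = -1/4, 2·[KWA] = -3/4
[DPG]:[KWA] = -1/4:-3/4 = 1/3

[DPG]:[KWA] = 1/3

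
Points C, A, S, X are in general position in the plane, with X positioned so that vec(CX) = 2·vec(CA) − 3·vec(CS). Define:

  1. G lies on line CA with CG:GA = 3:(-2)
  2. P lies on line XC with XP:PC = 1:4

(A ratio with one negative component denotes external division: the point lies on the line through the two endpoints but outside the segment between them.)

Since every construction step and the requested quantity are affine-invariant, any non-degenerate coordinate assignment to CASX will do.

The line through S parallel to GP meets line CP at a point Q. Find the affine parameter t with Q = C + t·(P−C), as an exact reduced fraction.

Set C = (0, 0), A = (1, 0), S = (0, 1), X = (2, -3); any affine frame gives the same invariant.
1. G lies on line CA with CG:GA = 3:(-2) ⇒ G = (3, 0)
2. P lies on line XC with XP:PC = 1:4 ⇒ P = (8/5, -12/5)
through S parallel to GP: direction (-7/5, -12/5); meets CP at Q = (-14/45, 7/15)
Q = C + t·(P−C) with t = -7/36

t = -7/36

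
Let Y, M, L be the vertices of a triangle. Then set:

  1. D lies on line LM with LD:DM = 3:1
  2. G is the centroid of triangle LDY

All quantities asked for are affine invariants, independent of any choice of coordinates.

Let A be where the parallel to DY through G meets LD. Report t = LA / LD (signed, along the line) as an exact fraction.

t = 2/3

Set Y = (0, 0), M = (1, 0), L = (0, 1); any affine frame gives the same invariant.
1. D lies on line LM with LD:DM = 3:1 ⇒ D = (3/4, 1/4)
2. G is the centroid of triangle LDY ⇒ G = (1/4, 5/12)
through G parallel to DY: direction (-3/4, -1/4); meets LD at A = (1/2, 1/2)
A = L + t·(D−L) with t = 2/3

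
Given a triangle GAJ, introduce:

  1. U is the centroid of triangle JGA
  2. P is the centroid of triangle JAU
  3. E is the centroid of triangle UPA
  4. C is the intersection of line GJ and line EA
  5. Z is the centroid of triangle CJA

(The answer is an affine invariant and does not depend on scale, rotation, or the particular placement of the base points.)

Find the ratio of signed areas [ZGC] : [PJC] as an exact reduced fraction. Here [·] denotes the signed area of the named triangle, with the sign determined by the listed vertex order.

Work in coordinates with G = (0, 0), A = (1, 0), J = (0, 1).
1. U is the centroid of triangle JGA ⇒ U = (1/3, 1/3)
2. P is the centroid of triangle JAU ⇒ P = (4/9, 4/9)
3. E is the centroid of triangle UPA ⇒ E = (16/27, 7/27)
4. C is the intersection of line GJ and line EA ⇒ C = (0, 7/11)
5. Z is the centroid of triangle CJA ⇒ Z = (1/3, 6/11)
2·[ZGC] = -7/33, 2·[PJC] = 16/99
[ZGC]:[PJC] = -7/33:16/99 = -21/16

[ZGC]:[PJC] = -21/16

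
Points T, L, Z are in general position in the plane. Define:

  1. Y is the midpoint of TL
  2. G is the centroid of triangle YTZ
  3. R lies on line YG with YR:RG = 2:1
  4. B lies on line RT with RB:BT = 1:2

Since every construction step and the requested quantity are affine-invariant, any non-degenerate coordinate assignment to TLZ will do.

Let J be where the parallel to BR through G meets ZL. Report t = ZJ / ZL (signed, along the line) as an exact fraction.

t = 4/9

Work in coordinates with T = (0, 0), L = (1, 0), Z = (0, 1).
1. Y is the midpoint of TL ⇒ Y = (1/2, 0)
2. G is the centroid of triangle YTZ ⇒ G = (1/6, 1/3)
3. R lies on line YG with YR:RG = 2:1 ⇒ R = (5/18, 2/9)
4. B lies on line RT with RB:BT = 1:2 ⇒ B = (5/27, 4/27)
through G parallel to BR: direction (5/54, 2/27); meets ZL at J = (4/9, 5/9)
J = Z + t·(L−Z) with t = 4/9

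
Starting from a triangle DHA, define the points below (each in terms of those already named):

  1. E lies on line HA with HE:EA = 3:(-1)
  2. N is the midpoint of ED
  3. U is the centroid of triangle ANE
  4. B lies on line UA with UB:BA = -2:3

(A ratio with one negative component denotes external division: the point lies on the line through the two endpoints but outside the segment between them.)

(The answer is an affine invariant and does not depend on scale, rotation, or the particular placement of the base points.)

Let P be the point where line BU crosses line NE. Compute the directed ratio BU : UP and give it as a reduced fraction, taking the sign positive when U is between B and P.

Work in coordinates with D = (0, 0), H = (1, 0), A = (0, 1).
1. E lies on line HA with HE:EA = 3:(-1) ⇒ E = (-1/2, 3/2)
2. N is the midpoint of ED ⇒ N = (-1/4, 3/4)
3. U is the centroid of triangle ANE ⇒ U = (-1/4, 13/12)
4. B lies on line UA with UB:BA = -2:3 ⇒ B = (-3/4, 5/4)
line BU meets NE at P = (-3/8, 9/8)
U = B + t·(P−B) with t = 4/3, so BU:UP = 4/3:-1/3

BU:UP = -4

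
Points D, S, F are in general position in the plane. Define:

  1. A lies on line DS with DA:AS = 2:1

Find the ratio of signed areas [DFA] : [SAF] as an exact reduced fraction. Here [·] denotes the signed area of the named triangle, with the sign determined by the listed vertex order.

[DFA]:[SAF] = 2

Set D = (0, 0), S = (1, 0), F = (0, 1); any affine frame gives the same invariant.
1. A lies on line DS with DA:AS = 2:1 ⇒ A = (2/3, 0)
2·[DFA] = -2/3, 2·[SAF] = -1/3
[DFA]:[SAF] = -2/3:-1/3 = 2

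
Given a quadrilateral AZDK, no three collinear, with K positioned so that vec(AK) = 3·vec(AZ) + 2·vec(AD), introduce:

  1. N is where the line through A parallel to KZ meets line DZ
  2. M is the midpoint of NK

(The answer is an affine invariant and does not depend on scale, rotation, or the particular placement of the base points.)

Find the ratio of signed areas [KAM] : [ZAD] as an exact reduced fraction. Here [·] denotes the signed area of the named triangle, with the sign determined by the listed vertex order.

Work in coordinates with A = (0, 0), Z = (1, 0), D = (0, 1), K = (3, 2).
1. N is where the line through A parallel to KZ meets line DZ ⇒ N = (1/2, 1/2)
2. M is the midpoint of NK ⇒ M = (7/4, 5/4)
2·[KAM] = -1/4, 2·[ZAD] = -1
[KAM]:[ZAD] = -1/4:-1 = 1/4

[KAM]:[ZAD] = 1/4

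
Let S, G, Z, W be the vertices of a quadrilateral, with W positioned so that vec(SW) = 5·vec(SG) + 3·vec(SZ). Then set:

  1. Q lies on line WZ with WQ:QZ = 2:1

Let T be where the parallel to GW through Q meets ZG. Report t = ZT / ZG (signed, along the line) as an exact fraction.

t = 1/3

Choose coordinates S = (0, 0), G = (1, 0), Z = (0, 1), W = (5, 3).
1. Q lies on line WZ with WQ:QZ = 2:1 ⇒ Q = (5/3, 5/3)
through Q parallel to GW: direction (4, 3); meets ZG at T = (1/3, 2/3)
T = Z + t·(G−Z) with t = 1/3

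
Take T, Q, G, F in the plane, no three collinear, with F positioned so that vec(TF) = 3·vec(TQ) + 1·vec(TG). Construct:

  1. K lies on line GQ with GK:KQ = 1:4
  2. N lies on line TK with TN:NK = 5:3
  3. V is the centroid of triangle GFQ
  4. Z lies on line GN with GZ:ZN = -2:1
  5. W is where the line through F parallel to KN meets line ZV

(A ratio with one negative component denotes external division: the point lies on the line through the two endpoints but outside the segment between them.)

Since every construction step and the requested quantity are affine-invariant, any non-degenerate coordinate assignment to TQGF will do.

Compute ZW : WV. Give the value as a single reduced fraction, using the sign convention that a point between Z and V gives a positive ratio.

Set T = (0, 0), Q = (1, 0), G = (0, 1), F = (3, 1); any affine frame gives the same invariant.
1. K lies on line GQ with GK:KQ = 1:4 ⇒ K = (1/5, 4/5)
2. N lies on line TK with TN:NK = 5:3 ⇒ N = (1/8, 1/2)
3. V is the centroid of triangle GFQ ⇒ V = (4/3, 2/3)
4. Z lies on line GN with GZ:ZN = -2:1 ⇒ Z = (1/4, 0)
5. W is where the line through F parallel to KN meets line ZV ⇒ W = (141/44, 20/11)
W = Z + t·(V−Z) with t = 30/11, so ZW:WV = t:(1−t) = 30/11:-19/11

ZW:WV = -30/19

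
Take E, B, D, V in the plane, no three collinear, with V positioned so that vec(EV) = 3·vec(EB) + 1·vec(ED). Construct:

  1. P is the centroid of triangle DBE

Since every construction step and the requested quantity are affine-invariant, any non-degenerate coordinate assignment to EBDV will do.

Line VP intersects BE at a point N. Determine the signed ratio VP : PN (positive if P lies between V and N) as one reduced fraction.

Work in coordinates with E = (0, 0), B = (1, 0), D = (0, 1), V = (3, 1).
1. P is the centroid of triangle DBE ⇒ P = (1/3, 1/3)
line VP meets BE at N = (-1, 0)
P = V + t·(N−V) with t = 2/3, so VP:PN = 2/3:1/3

VP:PN = 2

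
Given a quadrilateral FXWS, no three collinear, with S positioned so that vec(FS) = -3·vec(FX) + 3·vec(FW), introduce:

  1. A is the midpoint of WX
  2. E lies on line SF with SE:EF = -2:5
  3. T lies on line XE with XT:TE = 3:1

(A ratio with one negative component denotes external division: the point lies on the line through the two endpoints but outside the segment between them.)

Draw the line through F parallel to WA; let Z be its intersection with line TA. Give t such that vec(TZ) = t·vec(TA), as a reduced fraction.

Choose coordinates F = (0, 0), X = (1, 0), W = (0, 1), S = (-3, 3).
1. A is the midpoint of WX ⇒ A = (1/2, 1/2)
2. E lies on line SF with SE:EF = -2:5 ⇒ E = (-5, 5)
3. T lies on line XE with XT:TE = 3:1 ⇒ T = (-7/2, 15/4)
through F parallel to WA: direction (1/2, -1/2); meets TA at Z = (-29/6, 29/6)
Z = T + t·(A−T) with t = -1/3

t = -1/3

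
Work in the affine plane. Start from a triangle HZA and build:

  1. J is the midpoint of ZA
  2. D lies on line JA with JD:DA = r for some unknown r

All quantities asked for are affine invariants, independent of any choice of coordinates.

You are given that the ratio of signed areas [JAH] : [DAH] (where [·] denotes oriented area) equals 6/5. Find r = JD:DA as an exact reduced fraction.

r = 1/5

Work in coordinates with H = (0, 0), Z = (1, 0), A = (0, 1).
1. J is the midpoint of ZA ⇒ J = (1/2, 1/2)
2. With JD:DA = r, write λ = r/(r+1) so D = J + λ·(A−J); D is affine-linear in λ
Every point depending on D is an affine combination of D and λ-independent points, so each such coordinate is linear in λ; the λ² term in each signed area is a multiple of (A−J)×(A−J) = 0, so 2·[JAH] and 2·[DAH] are each linear in λ. Evaluating at λ=0 and λ=1:
  2·[JAH] = 1/2,   2·[DAH] = -1/2·λ + 1/2
So [JAH]:[DAH] = (1/2) / (-1/2·λ + 1/2). Setting this equal to 6/5:
  1/2 = 6/5·(-1/2·λ + 1/2)  ⇒  λ = 1/6
Then r = λ/(1−λ) = (1/6)/(5/6) = 1/5. Check: with r = 1/5, D = (5/12, 7/12) and [JAH]:[DAH] = 6/5 as required.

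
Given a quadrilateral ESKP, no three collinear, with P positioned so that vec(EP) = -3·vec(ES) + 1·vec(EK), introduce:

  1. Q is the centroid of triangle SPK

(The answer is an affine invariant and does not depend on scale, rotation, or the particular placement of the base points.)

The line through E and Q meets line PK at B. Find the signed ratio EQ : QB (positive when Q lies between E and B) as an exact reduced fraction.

EQ:QB = 2

Set E = (0, 0), S = (1, 0), K = (0, 1), P = (-3, 1); any affine frame gives the same invariant.
1. Q is the centroid of triangle SPK ⇒ Q = (-2/3, 2/3)
line EQ meets PK at B = (-1, 1)
Q = E + t·(B−E) with t = 2/3, so EQ:QB = 2/3:1/3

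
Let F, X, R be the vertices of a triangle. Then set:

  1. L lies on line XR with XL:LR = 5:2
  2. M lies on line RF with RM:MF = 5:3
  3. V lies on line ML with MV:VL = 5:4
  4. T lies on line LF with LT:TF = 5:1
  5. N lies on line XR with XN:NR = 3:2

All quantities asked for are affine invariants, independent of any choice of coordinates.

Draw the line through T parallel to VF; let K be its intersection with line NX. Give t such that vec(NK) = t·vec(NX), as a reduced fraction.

Choose coordinates F = (0, 0), X = (1, 0), R = (0, 1).
1. L lies on line XR with XL:LR = 5:2 ⇒ L = (2/7, 5/7)
2. M lies on line RF with RM:MF = 5:3 ⇒ M = (0, 3/8)
3. V lies on line ML with MV:VL = 5:4 ⇒ V = (10/63, 71/126)
4. T lies on line LF with LT:TF = 5:1 ⇒ T = (1/21, 5/42)
5. N lies on line XR with XN:NR = 3:2 ⇒ N = (2/5, 3/5)
through T parallel to VF: direction (-10/63, -71/126); meets NX at K = (3/13, 10/13)
K = N + t·(X−N) with t = -11/39

t = -11/39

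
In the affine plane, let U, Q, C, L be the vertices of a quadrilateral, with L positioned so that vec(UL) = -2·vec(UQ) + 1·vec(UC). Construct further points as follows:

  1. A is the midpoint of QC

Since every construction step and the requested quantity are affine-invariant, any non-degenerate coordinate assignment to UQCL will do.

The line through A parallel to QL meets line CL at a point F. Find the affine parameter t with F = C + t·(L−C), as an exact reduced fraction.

t = 1/2

Set U = (0, 0), Q = (1, 0), C = (0, 1), L = (-2, 1); any affine frame gives the same invariant.
1. A is the midpoint of QC ⇒ A = (1/2, 1/2)
through A parallel to QL: direction (-3, 1); meets CL at F = (-1, 1)
F = C + t·(L−C) with t = 1/2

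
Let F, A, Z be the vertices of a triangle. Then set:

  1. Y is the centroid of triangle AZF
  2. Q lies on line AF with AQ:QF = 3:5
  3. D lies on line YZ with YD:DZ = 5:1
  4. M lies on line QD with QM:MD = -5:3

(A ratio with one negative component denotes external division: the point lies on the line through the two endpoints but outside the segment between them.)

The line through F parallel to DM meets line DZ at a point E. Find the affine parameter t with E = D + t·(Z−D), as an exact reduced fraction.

Choose coordinates F = (0, 0), A = (1, 0), Z = (0, 1).
1. Y is the centroid of triangle AZF ⇒ Y = (1/3, 1/3)
2. Q lies on line AF with AQ:QF = 3:5 ⇒ Q = (5/8, 0)
3. D lies on line YZ with YD:DZ = 5:1 ⇒ D = (1/18, 8/9)
4. M lies on line QD with QM:MD = -5:3 ⇒ M = (-115/144, 20/9)
through F parallel to DM: direction (-41/48, 4/3); meets DZ at E = (41/18, -32/9)
E = D + t·(Z−D) with t = -40

t = -40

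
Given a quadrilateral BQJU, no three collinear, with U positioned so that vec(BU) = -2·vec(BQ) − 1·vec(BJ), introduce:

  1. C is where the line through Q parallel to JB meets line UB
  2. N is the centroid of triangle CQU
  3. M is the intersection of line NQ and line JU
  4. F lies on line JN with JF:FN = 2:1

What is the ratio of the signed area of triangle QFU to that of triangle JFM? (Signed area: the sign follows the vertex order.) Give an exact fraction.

Set B = (0, 0), Q = (1, 0), J = (0, 1), U = (-2, -1); any affine frame gives the same invariant.
1. C is where the line through Q parallel to JB meets line UB ⇒ C = (1, 1/2)
2. N is the centroid of triangle CQU ⇒ N = (0, -1/6)
3. M is the intersection of line NQ and line JU ⇒ M = (-7/5, -2/5)
4. F lies on line JN with JF:FN = 2:1 ⇒ F = (0, 2/9)
2·[QFU] = 5/3, 2·[JFM] = -49/45
[QFU]:[JFM] = 5/3:-49/45 = -75/49

[QFU]:[JFM] = -75/49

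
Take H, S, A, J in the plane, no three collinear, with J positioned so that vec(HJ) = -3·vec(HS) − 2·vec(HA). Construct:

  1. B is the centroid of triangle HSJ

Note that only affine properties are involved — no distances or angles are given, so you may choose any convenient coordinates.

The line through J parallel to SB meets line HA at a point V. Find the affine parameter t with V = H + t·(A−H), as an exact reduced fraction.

t = -4/5

Set H = (0, 0), S = (1, 0), A = (0, 1), J = (-3, -2); any affine frame gives the same invariant.
1. B is the centroid of triangle HSJ ⇒ B = (-2/3, -2/3)
through J parallel to SB: direction (-5/3, -2/3); meets HA at V = (0, -4/5)
V = H + t·(A−H) with t = -4/5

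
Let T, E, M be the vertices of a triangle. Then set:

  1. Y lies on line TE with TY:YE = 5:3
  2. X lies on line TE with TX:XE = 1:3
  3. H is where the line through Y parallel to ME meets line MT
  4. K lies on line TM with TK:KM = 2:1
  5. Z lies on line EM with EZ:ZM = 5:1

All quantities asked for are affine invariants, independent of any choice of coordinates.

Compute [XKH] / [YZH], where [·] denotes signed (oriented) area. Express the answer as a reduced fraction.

[XKH]:[YZH] = 2/45

Work in coordinates with T = (0, 0), E = (1, 0), M = (0, 1).
1. Y lies on line TE with TY:YE = 5:3 ⇒ Y = (5/8, 0)
2. X lies on line TE with TX:XE = 1:3 ⇒ X = (1/4, 0)
3. H is where the line through Y parallel to ME meets line MT ⇒ H = (0, 5/8)
4. K lies on line TM with TK:KM = 2:1 ⇒ K = (0, 2/3)
5. Z lies on line EM with EZ:ZM = 5:1 ⇒ Z = (1/6, 5/6)
2·[XKH] = 1/96, 2·[YZH] = 15/64
[XKH]:[YZH] = 1/96:15/64 = 2/45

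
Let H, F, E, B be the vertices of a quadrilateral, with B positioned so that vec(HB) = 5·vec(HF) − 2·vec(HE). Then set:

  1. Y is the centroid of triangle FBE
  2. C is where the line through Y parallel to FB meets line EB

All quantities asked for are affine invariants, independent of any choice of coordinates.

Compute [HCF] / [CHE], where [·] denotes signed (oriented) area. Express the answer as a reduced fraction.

Work in coordinates with H = (0, 0), F = (1, 0), E = (0, 1), B = (5, -2).
1. Y is the centroid of triangle FBE ⇒ Y = (2, -1/3)
2. C is where the line through Y parallel to FB meets line EB ⇒ C = (10/3, -1)
2·[HCF] = 1, 2·[CHE] = -10/3
[HCF]:[CHE] = 1:-10/3 = -3/10

[HCF]:[CHE] = -3/10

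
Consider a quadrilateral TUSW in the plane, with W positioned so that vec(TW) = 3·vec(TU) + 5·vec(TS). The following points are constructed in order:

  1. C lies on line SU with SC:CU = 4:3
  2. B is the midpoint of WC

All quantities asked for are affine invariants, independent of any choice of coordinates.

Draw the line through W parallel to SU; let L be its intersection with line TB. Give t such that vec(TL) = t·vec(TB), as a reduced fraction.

t = 16/9

Assign T = (0, 0), U = (1, 0), S = (0, 1), W = (3, 5) — the answer is frame-independent, so this choice is without loss of generality.
1. C lies on line SU with SC:CU = 4:3 ⇒ C = (4/7, 3/7)
2. B is the midpoint of WC ⇒ B = (25/14, 19/7)
through W parallel to SU: direction (1, -1); meets TB at L = (200/63, 304/63)
L = T + t·(B−T) with t = 16/9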